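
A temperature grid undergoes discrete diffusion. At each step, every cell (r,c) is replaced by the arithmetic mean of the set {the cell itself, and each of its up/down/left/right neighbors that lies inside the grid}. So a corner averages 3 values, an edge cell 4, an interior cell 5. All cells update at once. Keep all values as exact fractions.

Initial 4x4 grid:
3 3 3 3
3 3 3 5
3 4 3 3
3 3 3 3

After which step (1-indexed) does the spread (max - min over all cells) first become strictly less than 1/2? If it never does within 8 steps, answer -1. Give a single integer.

Answer: 3

Derivation:
Step 1: max=11/3, min=3, spread=2/3
Step 2: max=211/60, min=3, spread=31/60
Step 3: max=1831/540, min=733/240, spread=727/2160
  -> spread < 1/2 first at step 3
Step 4: max=360737/108000, min=22247/7200, spread=3379/13500
Step 5: max=804653/243000, min=74797/24000, spread=378667/1944000
Step 6: max=23964491/7290000, min=20326387/6480000, spread=1755689/11664000
Step 7: max=1431057601/437400000, min=2041702337/648000000, spread=2116340941/17496000000
Step 8: max=5344612769/1640250000, min=20472746591/6480000000, spread=51983612209/524880000000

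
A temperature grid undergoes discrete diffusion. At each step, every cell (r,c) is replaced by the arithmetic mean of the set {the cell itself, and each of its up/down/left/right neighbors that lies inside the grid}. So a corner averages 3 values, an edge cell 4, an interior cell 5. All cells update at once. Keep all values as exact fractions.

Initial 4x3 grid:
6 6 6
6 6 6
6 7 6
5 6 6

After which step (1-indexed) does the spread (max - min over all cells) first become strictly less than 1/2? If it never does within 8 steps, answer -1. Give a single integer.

Answer: 2

Derivation:
Step 1: max=25/4, min=17/3, spread=7/12
Step 2: max=613/100, min=53/9, spread=217/900
  -> spread < 1/2 first at step 2
Step 3: max=14663/2400, min=802/135, spread=3647/21600
Step 4: max=48649/8000, min=97021/16200, spread=59729/648000
Step 5: max=13104997/2160000, min=5835569/972000, spread=1233593/19440000
Step 6: max=32738027/5400000, min=175497623/29160000, spread=3219307/72900000
Step 7: max=4710204817/777600000, min=21081348989/3499200000, spread=1833163/55987200
Step 8: max=282469070003/46656000000, min=1266060414451/209952000000, spread=80806409/3359232000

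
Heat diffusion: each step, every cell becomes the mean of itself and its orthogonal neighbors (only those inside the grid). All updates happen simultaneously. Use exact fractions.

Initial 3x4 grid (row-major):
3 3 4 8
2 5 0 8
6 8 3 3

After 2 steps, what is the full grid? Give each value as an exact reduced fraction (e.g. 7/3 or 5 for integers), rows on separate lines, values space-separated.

Answer: 125/36 413/120 109/24 91/18
39/10 417/100 98/25 241/48
89/18 269/60 53/12 155/36

Derivation:
After step 1:
  8/3 15/4 15/4 20/3
  4 18/5 4 19/4
  16/3 11/2 7/2 14/3
After step 2:
  125/36 413/120 109/24 91/18
  39/10 417/100 98/25 241/48
  89/18 269/60 53/12 155/36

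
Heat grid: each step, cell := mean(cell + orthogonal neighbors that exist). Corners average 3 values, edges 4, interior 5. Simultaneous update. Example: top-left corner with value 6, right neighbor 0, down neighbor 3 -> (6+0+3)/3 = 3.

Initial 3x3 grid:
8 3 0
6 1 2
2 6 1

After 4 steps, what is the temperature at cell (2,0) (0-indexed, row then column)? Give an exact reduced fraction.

Answer: 470177/129600

Derivation:
Step 1: cell (2,0) = 14/3
Step 2: cell (2,0) = 137/36
Step 3: cell (2,0) = 8491/2160
Step 4: cell (2,0) = 470177/129600
Full grid after step 4:
  480827/129600 709721/216000 86513/32400
  3295259/864000 377561/120000 585721/216000
  470177/129600 1401317/432000 57767/21600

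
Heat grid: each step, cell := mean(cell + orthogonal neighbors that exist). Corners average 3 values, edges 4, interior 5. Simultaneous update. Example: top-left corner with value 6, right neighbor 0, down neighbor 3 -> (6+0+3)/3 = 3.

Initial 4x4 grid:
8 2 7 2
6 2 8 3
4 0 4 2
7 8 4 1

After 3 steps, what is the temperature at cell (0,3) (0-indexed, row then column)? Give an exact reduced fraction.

Step 1: cell (0,3) = 4
Step 2: cell (0,3) = 25/6
Step 3: cell (0,3) = 3001/720
Full grid after step 3:
  10211/2160 3341/720 349/80 3001/720
  6739/1440 25877/6000 1643/400 603/160
  33143/7200 25907/6000 22307/6000 4891/1440
  10541/2160 1973/450 343/90 7061/2160

Answer: 3001/720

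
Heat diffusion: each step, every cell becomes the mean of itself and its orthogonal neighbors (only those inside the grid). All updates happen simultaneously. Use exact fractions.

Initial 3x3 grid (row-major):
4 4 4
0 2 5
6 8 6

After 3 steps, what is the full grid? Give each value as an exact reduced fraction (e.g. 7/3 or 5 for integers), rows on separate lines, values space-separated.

Answer: 3659/1080 8801/2400 8843/2160
13489/3600 8349/2000 65081/14400
4679/1080 3767/800 10883/2160

Derivation:
After step 1:
  8/3 7/2 13/3
  3 19/5 17/4
  14/3 11/2 19/3
After step 2:
  55/18 143/40 145/36
  53/15 401/100 1123/240
  79/18 203/40 193/36
After step 3:
  3659/1080 8801/2400 8843/2160
  13489/3600 8349/2000 65081/14400
  4679/1080 3767/800 10883/2160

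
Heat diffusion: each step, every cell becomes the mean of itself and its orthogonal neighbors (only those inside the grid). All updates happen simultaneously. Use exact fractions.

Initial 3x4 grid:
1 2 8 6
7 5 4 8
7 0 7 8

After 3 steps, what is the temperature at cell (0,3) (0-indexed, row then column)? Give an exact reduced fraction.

Answer: 6817/1080

Derivation:
Step 1: cell (0,3) = 22/3
Step 2: cell (0,3) = 113/18
Step 3: cell (0,3) = 6817/1080
Full grid after step 3:
  551/135 667/144 763/144 6817/1080
  1069/240 903/200 571/100 2977/480
  4823/1080 179/36 197/36 3451/540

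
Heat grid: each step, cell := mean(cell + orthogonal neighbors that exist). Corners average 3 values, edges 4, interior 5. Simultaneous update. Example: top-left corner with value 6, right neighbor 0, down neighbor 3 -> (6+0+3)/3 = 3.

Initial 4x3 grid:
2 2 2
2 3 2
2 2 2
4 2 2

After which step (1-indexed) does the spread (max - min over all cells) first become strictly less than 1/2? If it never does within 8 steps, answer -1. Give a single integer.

Step 1: max=8/3, min=2, spread=2/3
Step 2: max=23/9, min=169/80, spread=319/720
  -> spread < 1/2 first at step 2
Step 3: max=5257/2160, min=767/360, spread=131/432
Step 4: max=38551/16200, min=92951/43200, spread=5911/25920
Step 5: max=9106181/3888000, min=5598979/2592000, spread=56617/311040
Step 6: max=540372829/233280000, min=338183861/155520000, spread=2647763/18662400
Step 7: max=32176491311/13996800000, min=20393857999/9331200000, spread=25371269/223948800
Step 8: max=1919473973749/839808000000, min=1229349142541/559872000000, spread=1207204159/13436928000

Answer: 2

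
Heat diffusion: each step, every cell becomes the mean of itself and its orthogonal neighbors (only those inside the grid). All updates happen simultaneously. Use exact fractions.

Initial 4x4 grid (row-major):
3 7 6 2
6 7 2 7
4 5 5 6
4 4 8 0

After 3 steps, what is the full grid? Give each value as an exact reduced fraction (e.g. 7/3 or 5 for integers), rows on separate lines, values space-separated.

After step 1:
  16/3 23/4 17/4 5
  5 27/5 27/5 17/4
  19/4 5 26/5 9/2
  4 21/4 17/4 14/3
After step 2:
  193/36 311/60 51/10 9/2
  1229/240 531/100 49/10 383/80
  75/16 128/25 487/100 1117/240
  14/3 37/8 581/120 161/36
After step 3:
  11279/2160 18859/3600 1181/240 1151/240
  36863/7200 30761/6000 9987/2000 2261/480
  3919/800 1969/400 29263/6000 33811/7200
  671/144 361/75 1058/225 10057/2160

Answer: 11279/2160 18859/3600 1181/240 1151/240
36863/7200 30761/6000 9987/2000 2261/480
3919/800 1969/400 29263/6000 33811/7200
671/144 361/75 1058/225 10057/2160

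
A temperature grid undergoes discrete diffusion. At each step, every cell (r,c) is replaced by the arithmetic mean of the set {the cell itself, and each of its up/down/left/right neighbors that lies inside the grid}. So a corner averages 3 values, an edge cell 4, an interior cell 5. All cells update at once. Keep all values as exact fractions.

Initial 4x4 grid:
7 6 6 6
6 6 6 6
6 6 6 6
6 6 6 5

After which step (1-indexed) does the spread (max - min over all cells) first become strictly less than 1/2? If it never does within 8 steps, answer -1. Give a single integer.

Answer: 3

Derivation:
Step 1: max=19/3, min=17/3, spread=2/3
Step 2: max=113/18, min=103/18, spread=5/9
Step 3: max=1337/216, min=1255/216, spread=41/108
  -> spread < 1/2 first at step 3
Step 4: max=39923/6480, min=37837/6480, spread=1043/3240
Step 5: max=1191953/194400, min=1140847/194400, spread=25553/97200
Step 6: max=35637863/5832000, min=34346137/5832000, spread=645863/2916000
Step 7: max=1065985973/174960000, min=1033534027/174960000, spread=16225973/87480000
Step 8: max=31902140783/5248800000, min=31083459217/5248800000, spread=409340783/2624400000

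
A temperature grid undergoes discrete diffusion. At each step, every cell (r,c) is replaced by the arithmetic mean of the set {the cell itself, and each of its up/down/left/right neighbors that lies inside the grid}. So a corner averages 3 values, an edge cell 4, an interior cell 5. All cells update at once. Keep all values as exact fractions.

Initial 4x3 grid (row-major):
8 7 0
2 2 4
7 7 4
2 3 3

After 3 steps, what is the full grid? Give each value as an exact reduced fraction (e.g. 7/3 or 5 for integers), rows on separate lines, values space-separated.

After step 1:
  17/3 17/4 11/3
  19/4 22/5 5/2
  9/2 23/5 9/2
  4 15/4 10/3
After step 2:
  44/9 1079/240 125/36
  1159/240 41/10 113/30
  357/80 87/20 56/15
  49/12 941/240 139/36
After step 3:
  5117/1080 12209/2880 8449/2160
  6581/1440 517/120 2713/720
  709/160 617/150 707/180
  187/45 2335/576 8291/2160

Answer: 5117/1080 12209/2880 8449/2160
6581/1440 517/120 2713/720
709/160 617/150 707/180
187/45 2335/576 8291/2160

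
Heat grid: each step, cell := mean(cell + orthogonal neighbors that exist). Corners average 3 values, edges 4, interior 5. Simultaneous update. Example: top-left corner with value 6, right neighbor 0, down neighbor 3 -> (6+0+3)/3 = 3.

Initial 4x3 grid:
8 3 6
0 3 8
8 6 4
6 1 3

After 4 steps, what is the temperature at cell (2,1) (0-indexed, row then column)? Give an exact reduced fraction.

Answer: 809419/180000

Derivation:
Step 1: cell (2,1) = 22/5
Step 2: cell (2,1) = 453/100
Step 3: cell (2,1) = 26887/6000
Step 4: cell (2,1) = 809419/180000
Full grid after step 4:
  298159/64800 1017623/216000 19699/4050
  986353/216000 839069/180000 511739/108000
  36259/8000 809419/180000 484559/108000
  10697/2400 939313/216000 139397/32400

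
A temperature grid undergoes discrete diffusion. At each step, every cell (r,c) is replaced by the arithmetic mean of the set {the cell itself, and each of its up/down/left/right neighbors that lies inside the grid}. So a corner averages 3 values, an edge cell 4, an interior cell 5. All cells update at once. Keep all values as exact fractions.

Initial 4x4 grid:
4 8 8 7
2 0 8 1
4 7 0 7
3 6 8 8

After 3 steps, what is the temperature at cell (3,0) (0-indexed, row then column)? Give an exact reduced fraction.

Answer: 1183/270

Derivation:
Step 1: cell (3,0) = 13/3
Step 2: cell (3,0) = 43/9
Step 3: cell (3,0) = 1183/270
Full grid after step 3:
  1973/432 34003/7200 41099/7200 5857/1080
  3491/900 28759/6000 2867/600 40199/7200
  3883/900 647/150 32479/6000 37183/7200
  1183/270 9341/1800 9577/1800 2573/432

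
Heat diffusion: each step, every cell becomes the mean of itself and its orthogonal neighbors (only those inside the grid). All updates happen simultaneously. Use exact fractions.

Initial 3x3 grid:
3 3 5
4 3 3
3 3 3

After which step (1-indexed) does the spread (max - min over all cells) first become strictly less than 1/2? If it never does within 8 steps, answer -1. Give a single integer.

Step 1: max=11/3, min=3, spread=2/3
Step 2: max=32/9, min=47/15, spread=19/45
  -> spread < 1/2 first at step 2
Step 3: max=929/270, min=5753/1800, spread=1321/5400
Step 4: max=110021/32400, min=418159/129600, spread=877/5184
Step 5: max=817439/243000, min=25236173/7776000, spread=7375/62208
Step 6: max=390237539/116640000, min=1522107031/466560000, spread=62149/746496
Step 7: max=11660608829/3499200000, min=91648798757/27993600000, spread=523543/8957952
Step 8: max=1395628121201/419904000000, min=5513597031679/1679616000000, spread=4410589/107495424

Answer: 2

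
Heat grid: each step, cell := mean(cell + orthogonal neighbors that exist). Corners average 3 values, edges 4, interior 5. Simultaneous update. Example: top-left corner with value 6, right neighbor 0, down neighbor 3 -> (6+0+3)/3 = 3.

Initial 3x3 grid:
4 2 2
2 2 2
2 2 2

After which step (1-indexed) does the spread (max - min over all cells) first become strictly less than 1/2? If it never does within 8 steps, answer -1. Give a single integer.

Step 1: max=8/3, min=2, spread=2/3
Step 2: max=23/9, min=2, spread=5/9
Step 3: max=257/108, min=2, spread=41/108
  -> spread < 1/2 first at step 3
Step 4: max=15091/6480, min=371/180, spread=347/1296
Step 5: max=884537/388800, min=3757/1800, spread=2921/15552
Step 6: max=52484539/23328000, min=457483/216000, spread=24611/186624
Step 7: max=3118082033/1399680000, min=10376741/4860000, spread=207329/2239488
Step 8: max=185991552451/83980800000, min=557201599/259200000, spread=1746635/26873856

Answer: 3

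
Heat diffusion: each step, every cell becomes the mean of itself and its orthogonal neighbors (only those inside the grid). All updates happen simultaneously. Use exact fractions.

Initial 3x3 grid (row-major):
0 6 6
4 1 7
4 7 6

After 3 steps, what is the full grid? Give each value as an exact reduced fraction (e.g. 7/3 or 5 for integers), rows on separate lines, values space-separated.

Answer: 815/216 2345/576 2173/432
2125/576 281/60 5
629/144 1339/288 1183/216

Derivation:
After step 1:
  10/3 13/4 19/3
  9/4 5 5
  5 9/2 20/3
After step 2:
  53/18 215/48 175/36
  187/48 4 23/4
  47/12 127/24 97/18
After step 3:
  815/216 2345/576 2173/432
  2125/576 281/60 5
  629/144 1339/288 1183/216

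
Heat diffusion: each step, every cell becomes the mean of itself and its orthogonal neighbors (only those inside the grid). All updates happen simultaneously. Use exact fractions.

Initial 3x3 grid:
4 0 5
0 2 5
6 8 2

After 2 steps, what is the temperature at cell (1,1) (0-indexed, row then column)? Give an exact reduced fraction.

Answer: 67/20

Derivation:
Step 1: cell (1,1) = 3
Step 2: cell (1,1) = 67/20
Full grid after step 2:
  85/36 125/48 115/36
  3 67/20 89/24
  73/18 103/24 13/3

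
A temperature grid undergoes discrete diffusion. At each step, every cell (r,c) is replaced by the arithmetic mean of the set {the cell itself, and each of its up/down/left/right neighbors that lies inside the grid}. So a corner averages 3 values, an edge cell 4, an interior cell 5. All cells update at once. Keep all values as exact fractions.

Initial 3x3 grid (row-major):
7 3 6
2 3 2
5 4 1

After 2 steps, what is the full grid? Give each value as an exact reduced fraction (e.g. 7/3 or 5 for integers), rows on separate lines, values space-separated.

Answer: 13/3 913/240 137/36
883/240 361/100 59/20
67/18 241/80 103/36

Derivation:
After step 1:
  4 19/4 11/3
  17/4 14/5 3
  11/3 13/4 7/3
After step 2:
  13/3 913/240 137/36
  883/240 361/100 59/20
  67/18 241/80 103/36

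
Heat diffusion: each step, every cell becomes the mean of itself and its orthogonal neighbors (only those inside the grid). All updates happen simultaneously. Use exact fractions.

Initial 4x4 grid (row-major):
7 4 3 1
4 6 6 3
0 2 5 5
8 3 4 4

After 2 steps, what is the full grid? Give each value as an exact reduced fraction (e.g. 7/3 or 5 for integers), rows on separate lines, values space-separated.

Answer: 19/4 179/40 463/120 115/36
343/80 429/100 413/100 56/15
877/240 79/20 409/100 251/60
137/36 907/240 1019/240 151/36

Derivation:
After step 1:
  5 5 7/2 7/3
  17/4 22/5 23/5 15/4
  7/2 16/5 22/5 17/4
  11/3 17/4 4 13/3
After step 2:
  19/4 179/40 463/120 115/36
  343/80 429/100 413/100 56/15
  877/240 79/20 409/100 251/60
  137/36 907/240 1019/240 151/36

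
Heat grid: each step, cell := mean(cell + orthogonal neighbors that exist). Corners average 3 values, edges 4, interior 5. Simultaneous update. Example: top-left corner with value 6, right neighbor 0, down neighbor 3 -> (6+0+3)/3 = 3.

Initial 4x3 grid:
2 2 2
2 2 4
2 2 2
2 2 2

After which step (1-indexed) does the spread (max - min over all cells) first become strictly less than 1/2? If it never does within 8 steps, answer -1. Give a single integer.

Answer: 3

Derivation:
Step 1: max=8/3, min=2, spread=2/3
Step 2: max=151/60, min=2, spread=31/60
Step 3: max=1291/540, min=2, spread=211/540
  -> spread < 1/2 first at step 3
Step 4: max=124897/54000, min=1847/900, spread=14077/54000
Step 5: max=1112407/486000, min=111683/54000, spread=5363/24300
Step 6: max=32900809/14580000, min=62869/30000, spread=93859/583200
Step 7: max=1959874481/874800000, min=102536467/48600000, spread=4568723/34992000
Step 8: max=116756435629/52488000000, min=3097618889/1458000000, spread=8387449/83980800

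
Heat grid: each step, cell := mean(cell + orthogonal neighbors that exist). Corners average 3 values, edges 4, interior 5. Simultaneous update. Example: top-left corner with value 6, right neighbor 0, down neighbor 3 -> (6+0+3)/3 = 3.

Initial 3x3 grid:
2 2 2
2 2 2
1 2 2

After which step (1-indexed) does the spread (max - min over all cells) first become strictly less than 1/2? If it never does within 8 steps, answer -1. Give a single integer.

Step 1: max=2, min=5/3, spread=1/3
  -> spread < 1/2 first at step 1
Step 2: max=2, min=31/18, spread=5/18
Step 3: max=2, min=391/216, spread=41/216
Step 4: max=709/360, min=23789/12960, spread=347/2592
Step 5: max=7043/3600, min=1448263/777600, spread=2921/31104
Step 6: max=838517/432000, min=87483461/46656000, spread=24611/373248
Step 7: max=18783259/9720000, min=5279997967/2799360000, spread=207329/4478976
Step 8: max=997998401/518400000, min=317893247549/167961600000, spread=1746635/53747712

Answer: 1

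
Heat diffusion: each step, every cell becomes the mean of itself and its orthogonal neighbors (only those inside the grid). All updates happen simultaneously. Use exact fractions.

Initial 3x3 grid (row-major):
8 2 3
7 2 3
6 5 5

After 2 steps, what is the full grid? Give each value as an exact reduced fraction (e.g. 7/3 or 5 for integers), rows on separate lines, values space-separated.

Answer: 91/18 953/240 29/9
1273/240 421/100 281/80
65/12 559/120 145/36

Derivation:
After step 1:
  17/3 15/4 8/3
  23/4 19/5 13/4
  6 9/2 13/3
After step 2:
  91/18 953/240 29/9
  1273/240 421/100 281/80
  65/12 559/120 145/36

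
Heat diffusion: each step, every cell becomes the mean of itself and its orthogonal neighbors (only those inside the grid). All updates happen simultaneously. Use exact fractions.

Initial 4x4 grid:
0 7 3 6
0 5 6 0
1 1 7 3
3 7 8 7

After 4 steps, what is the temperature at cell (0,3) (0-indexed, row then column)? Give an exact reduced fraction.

Answer: 3569/864

Derivation:
Step 1: cell (0,3) = 3
Step 2: cell (0,3) = 49/12
Step 3: cell (0,3) = 2879/720
Step 4: cell (0,3) = 3569/864
Full grid after step 4:
  49043/16200 758327/216000 284077/72000 3569/864
  654677/216000 161309/45000 250411/60000 155491/36000
  717661/216000 709003/180000 11557/2500 173719/36000
  47621/12960 470063/108000 60023/12000 14101/2700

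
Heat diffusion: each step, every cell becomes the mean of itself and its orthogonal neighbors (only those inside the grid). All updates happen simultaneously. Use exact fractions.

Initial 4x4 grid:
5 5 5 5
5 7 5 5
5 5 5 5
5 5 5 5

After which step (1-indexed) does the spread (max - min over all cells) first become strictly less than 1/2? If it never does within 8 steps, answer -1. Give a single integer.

Step 1: max=11/2, min=5, spread=1/2
Step 2: max=136/25, min=5, spread=11/25
  -> spread < 1/2 first at step 2
Step 3: max=6367/1200, min=5, spread=367/1200
Step 4: max=28571/5400, min=1513/300, spread=1337/5400
Step 5: max=851669/162000, min=45469/9000, spread=33227/162000
Step 6: max=25514327/4860000, min=274049/54000, spread=849917/4860000
Step 7: max=762714347/145800000, min=4118533/810000, spread=21378407/145800000
Step 8: max=22836462371/4374000000, min=1238688343/243000000, spread=540072197/4374000000

Answer: 2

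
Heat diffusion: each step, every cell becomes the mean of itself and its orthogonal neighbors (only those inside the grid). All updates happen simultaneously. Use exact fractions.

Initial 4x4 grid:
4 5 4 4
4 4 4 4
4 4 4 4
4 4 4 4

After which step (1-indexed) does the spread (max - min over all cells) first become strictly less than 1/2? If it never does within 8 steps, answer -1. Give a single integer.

Answer: 1

Derivation:
Step 1: max=13/3, min=4, spread=1/3
  -> spread < 1/2 first at step 1
Step 2: max=511/120, min=4, spread=31/120
Step 3: max=4531/1080, min=4, spread=211/1080
Step 4: max=448843/108000, min=4, spread=16843/108000
Step 5: max=4026643/972000, min=36079/9000, spread=130111/972000
Step 6: max=120282367/29160000, min=2167159/540000, spread=3255781/29160000
Step 7: max=3599553691/874800000, min=2171107/540000, spread=82360351/874800000
Step 8: max=107727316891/26244000000, min=391306441/97200000, spread=2074577821/26244000000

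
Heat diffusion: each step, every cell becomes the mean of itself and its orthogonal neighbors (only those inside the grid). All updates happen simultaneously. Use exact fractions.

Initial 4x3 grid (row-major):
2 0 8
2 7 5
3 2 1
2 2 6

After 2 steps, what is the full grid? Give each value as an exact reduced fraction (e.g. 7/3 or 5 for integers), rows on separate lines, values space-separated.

After step 1:
  4/3 17/4 13/3
  7/2 16/5 21/4
  9/4 3 7/2
  7/3 3 3
After step 2:
  109/36 787/240 83/18
  617/240 96/25 977/240
  133/48 299/100 59/16
  91/36 17/6 19/6

Answer: 109/36 787/240 83/18
617/240 96/25 977/240
133/48 299/100 59/16
91/36 17/6 19/6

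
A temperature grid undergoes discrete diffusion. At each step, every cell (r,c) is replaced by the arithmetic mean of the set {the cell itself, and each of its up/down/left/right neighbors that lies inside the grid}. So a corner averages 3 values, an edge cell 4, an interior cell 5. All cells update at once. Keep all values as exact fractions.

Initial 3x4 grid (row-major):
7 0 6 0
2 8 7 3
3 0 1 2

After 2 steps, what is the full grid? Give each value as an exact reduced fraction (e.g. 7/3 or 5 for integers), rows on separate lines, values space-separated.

After step 1:
  3 21/4 13/4 3
  5 17/5 5 3
  5/3 3 5/2 2
After step 2:
  53/12 149/40 33/8 37/12
  49/15 433/100 343/100 13/4
  29/9 317/120 25/8 5/2

Answer: 53/12 149/40 33/8 37/12
49/15 433/100 343/100 13/4
29/9 317/120 25/8 5/2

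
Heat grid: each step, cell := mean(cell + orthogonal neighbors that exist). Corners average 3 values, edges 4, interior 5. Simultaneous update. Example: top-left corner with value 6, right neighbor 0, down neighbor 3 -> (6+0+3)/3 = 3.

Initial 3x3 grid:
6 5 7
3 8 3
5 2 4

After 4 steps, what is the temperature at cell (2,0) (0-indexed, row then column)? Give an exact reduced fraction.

Step 1: cell (2,0) = 10/3
Step 2: cell (2,0) = 163/36
Step 3: cell (2,0) = 9197/2160
Step 4: cell (2,0) = 592759/129600
Full grid after step 4:
  83023/16200 2170439/432000 9247/1800
  678313/144000 586187/120000 678313/144000
  592759/129600 3802253/864000 197053/43200

Answer: 592759/129600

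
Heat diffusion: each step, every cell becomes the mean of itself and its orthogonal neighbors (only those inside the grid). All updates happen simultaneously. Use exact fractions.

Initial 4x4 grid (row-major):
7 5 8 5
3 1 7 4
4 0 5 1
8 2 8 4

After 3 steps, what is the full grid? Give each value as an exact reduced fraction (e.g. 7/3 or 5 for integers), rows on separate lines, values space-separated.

Answer: 811/180 1429/300 2299/450 2237/432
2423/600 524/125 27139/6000 33559/7200
6967/1800 4613/1200 6203/1500 30311/7200
8659/2160 29593/7200 30041/7200 572/135

Derivation:
After step 1:
  5 21/4 25/4 17/3
  15/4 16/5 5 17/4
  15/4 12/5 21/5 7/2
  14/3 9/2 19/4 13/3
After step 2:
  14/3 197/40 133/24 97/18
  157/40 98/25 229/50 221/48
  437/120 361/100 397/100 977/240
  155/36 979/240 1067/240 151/36
After step 3:
  811/180 1429/300 2299/450 2237/432
  2423/600 524/125 27139/6000 33559/7200
  6967/1800 4613/1200 6203/1500 30311/7200
  8659/2160 29593/7200 30041/7200 572/135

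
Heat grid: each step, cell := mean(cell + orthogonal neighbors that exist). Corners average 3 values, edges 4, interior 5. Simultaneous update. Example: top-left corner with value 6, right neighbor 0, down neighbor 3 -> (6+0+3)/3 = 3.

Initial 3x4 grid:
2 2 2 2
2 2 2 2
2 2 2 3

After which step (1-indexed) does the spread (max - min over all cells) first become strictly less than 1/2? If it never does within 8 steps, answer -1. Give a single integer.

Answer: 1

Derivation:
Step 1: max=7/3, min=2, spread=1/3
  -> spread < 1/2 first at step 1
Step 2: max=41/18, min=2, spread=5/18
Step 3: max=473/216, min=2, spread=41/216
Step 4: max=56057/25920, min=2, spread=4217/25920
Step 5: max=3319549/1555200, min=14479/7200, spread=38417/311040
Step 6: max=197824211/93312000, min=290597/144000, spread=1903471/18662400
Step 7: max=11798429089/5598720000, min=8755759/4320000, spread=18038617/223948800
Step 8: max=705114582851/335923200000, min=790526759/388800000, spread=883978523/13436928000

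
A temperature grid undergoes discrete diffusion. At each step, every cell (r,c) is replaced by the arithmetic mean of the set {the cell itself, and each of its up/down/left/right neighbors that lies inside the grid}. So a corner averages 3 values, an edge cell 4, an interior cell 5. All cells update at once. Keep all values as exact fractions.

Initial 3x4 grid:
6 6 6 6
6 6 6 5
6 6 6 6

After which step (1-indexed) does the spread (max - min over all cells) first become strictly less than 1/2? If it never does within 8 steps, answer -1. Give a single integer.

Answer: 1

Derivation:
Step 1: max=6, min=17/3, spread=1/3
  -> spread < 1/2 first at step 1
Step 2: max=6, min=1373/240, spread=67/240
Step 3: max=6, min=12523/2160, spread=437/2160
Step 4: max=5991/1000, min=5026469/864000, spread=29951/172800
Step 5: max=20171/3375, min=45440179/7776000, spread=206761/1555200
Step 6: max=32234329/5400000, min=18206204429/3110400000, spread=14430763/124416000
Step 7: max=2574347273/432000000, min=1094636258311/186624000000, spread=139854109/1492992000
Step 8: max=231428771023/38880000000, min=65762168109749/11197440000000, spread=7114543559/89579520000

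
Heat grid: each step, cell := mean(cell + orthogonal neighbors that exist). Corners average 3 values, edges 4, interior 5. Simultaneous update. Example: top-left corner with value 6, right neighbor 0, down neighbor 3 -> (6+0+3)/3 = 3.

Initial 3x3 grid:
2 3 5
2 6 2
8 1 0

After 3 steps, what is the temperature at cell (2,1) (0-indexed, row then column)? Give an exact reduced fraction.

Step 1: cell (2,1) = 15/4
Step 2: cell (2,1) = 673/240
Step 3: cell (2,1) = 47171/14400
Full grid after step 3:
  3619/1080 3131/900 6653/2160
  8741/2400 9301/3000 44821/14400
  7273/2160 47171/14400 121/45

Answer: 47171/14400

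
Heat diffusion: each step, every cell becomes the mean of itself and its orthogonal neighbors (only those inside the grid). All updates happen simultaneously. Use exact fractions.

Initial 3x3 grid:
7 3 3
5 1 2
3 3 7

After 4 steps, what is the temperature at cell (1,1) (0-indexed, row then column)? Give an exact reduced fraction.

Step 1: cell (1,1) = 14/5
Step 2: cell (1,1) = 341/100
Step 3: cell (1,1) = 20927/6000
Step 4: cell (1,1) = 1275169/360000
Full grid after step 4:
  80531/21600 1528331/432000 438461/129600
  399989/108000 1275169/360000 2916787/864000
  238393/64800 1528331/432000 49429/14400

Answer: 1275169/360000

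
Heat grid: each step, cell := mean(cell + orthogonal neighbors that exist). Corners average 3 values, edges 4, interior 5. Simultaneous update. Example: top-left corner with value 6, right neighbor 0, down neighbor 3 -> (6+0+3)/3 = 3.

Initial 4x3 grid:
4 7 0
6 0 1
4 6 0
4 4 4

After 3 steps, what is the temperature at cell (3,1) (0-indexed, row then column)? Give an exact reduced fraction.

Step 1: cell (3,1) = 9/2
Step 2: cell (3,1) = 419/120
Step 3: cell (3,1) = 27193/7200
Full grid after step 3:
  1769/432 44251/14400 1163/432
  13499/3600 20639/6000 4087/1800
  5003/1200 4771/1500 2621/900
  709/180 27193/7200 3209/1080

Answer: 27193/7200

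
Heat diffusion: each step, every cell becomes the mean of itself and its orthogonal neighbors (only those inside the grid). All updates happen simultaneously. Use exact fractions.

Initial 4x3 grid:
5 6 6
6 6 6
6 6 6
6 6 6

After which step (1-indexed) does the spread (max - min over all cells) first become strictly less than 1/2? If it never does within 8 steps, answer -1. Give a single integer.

Step 1: max=6, min=17/3, spread=1/3
  -> spread < 1/2 first at step 1
Step 2: max=6, min=103/18, spread=5/18
Step 3: max=6, min=1255/216, spread=41/216
Step 4: max=6, min=151303/25920, spread=4217/25920
Step 5: max=43121/7200, min=9122051/1555200, spread=38417/311040
Step 6: max=861403/144000, min=548671789/93312000, spread=1903471/18662400
Step 7: max=25804241/4320000, min=32991330911/5598720000, spread=18038617/223948800
Step 8: max=2319873241/388800000, min=1982271017149/335923200000, spread=883978523/13436928000

Answer: 1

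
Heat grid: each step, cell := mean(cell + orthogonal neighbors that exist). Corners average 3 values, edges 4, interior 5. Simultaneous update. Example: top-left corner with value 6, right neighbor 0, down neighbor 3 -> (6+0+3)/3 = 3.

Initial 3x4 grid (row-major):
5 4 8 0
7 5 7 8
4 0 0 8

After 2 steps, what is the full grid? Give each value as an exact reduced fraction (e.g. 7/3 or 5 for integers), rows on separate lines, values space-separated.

After step 1:
  16/3 11/2 19/4 16/3
  21/4 23/5 28/5 23/4
  11/3 9/4 15/4 16/3
After step 2:
  193/36 1211/240 1271/240 95/18
  377/80 116/25 489/100 1321/240
  67/18 107/30 127/30 89/18

Answer: 193/36 1211/240 1271/240 95/18
377/80 116/25 489/100 1321/240
67/18 107/30 127/30 89/18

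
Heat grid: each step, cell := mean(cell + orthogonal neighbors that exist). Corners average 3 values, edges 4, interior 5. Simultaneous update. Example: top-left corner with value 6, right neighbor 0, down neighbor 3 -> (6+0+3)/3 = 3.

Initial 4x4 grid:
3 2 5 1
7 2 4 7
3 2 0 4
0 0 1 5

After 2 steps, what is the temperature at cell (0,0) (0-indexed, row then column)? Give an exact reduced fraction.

Step 1: cell (0,0) = 4
Step 2: cell (0,0) = 43/12
Full grid after step 2:
  43/12 67/20 209/60 34/9
  283/80 303/100 81/25 239/60
  183/80 43/20 127/50 203/60
  19/12 93/80 467/240 53/18

Answer: 43/12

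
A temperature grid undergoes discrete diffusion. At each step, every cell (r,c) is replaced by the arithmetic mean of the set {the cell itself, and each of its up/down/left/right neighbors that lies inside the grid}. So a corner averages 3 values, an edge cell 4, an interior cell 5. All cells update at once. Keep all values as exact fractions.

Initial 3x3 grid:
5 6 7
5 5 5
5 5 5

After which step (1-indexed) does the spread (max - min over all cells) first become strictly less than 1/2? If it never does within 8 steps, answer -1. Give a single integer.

Answer: 4

Derivation:
Step 1: max=6, min=5, spread=1
Step 2: max=23/4, min=5, spread=3/4
Step 3: max=4019/720, min=911/180, spread=25/48
Step 4: max=237353/43200, min=27691/5400, spread=211/576
  -> spread < 1/2 first at step 4
Step 5: max=4694297/864000, min=41409/8000, spread=1777/6912
Step 6: max=838918177/155520000, min=12669493/2430000, spread=14971/82944
Step 7: max=50075870419/9331200000, min=12223371511/2332800000, spread=126121/995328
Step 8: max=997999302131/186624000000, min=122674719407/23328000000, spread=1062499/11943936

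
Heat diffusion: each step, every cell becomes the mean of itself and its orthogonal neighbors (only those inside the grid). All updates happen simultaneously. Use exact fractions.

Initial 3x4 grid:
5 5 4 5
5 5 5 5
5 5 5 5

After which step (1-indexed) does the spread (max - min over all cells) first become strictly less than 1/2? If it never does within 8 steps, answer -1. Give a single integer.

Step 1: max=5, min=14/3, spread=1/3
  -> spread < 1/2 first at step 1
Step 2: max=5, min=569/120, spread=31/120
Step 3: max=5, min=5189/1080, spread=211/1080
Step 4: max=8953/1800, min=523103/108000, spread=14077/108000
Step 5: max=536317/108000, min=4719593/972000, spread=5363/48600
Step 6: max=297131/60000, min=142059191/29160000, spread=93859/1166400
Step 7: max=480663533/97200000, min=8537725519/1749600000, spread=4568723/69984000
Step 8: max=14398381111/2916000000, min=513099564371/104976000000, spread=8387449/167961600

Answer: 1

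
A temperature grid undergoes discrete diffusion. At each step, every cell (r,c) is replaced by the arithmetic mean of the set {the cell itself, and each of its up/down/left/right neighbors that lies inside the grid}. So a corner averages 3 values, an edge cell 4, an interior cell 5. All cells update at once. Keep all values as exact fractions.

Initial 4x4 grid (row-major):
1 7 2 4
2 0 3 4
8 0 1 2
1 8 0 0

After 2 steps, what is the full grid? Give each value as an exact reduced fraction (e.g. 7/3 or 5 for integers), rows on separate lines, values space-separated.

After step 1:
  10/3 5/2 4 10/3
  11/4 12/5 2 13/4
  11/4 17/5 6/5 7/4
  17/3 9/4 9/4 2/3
After step 2:
  103/36 367/120 71/24 127/36
  337/120 261/100 257/100 31/12
  437/120 12/5 53/25 103/60
  32/9 407/120 191/120 14/9

Answer: 103/36 367/120 71/24 127/36
337/120 261/100 257/100 31/12
437/120 12/5 53/25 103/60
32/9 407/120 191/120 14/9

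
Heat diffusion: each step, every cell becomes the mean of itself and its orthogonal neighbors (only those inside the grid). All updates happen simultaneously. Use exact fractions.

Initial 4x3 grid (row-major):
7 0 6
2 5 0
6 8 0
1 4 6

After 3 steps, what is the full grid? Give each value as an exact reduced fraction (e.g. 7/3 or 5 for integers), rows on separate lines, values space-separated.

After step 1:
  3 9/2 2
  5 3 11/4
  17/4 23/5 7/2
  11/3 19/4 10/3
After step 2:
  25/6 25/8 37/12
  61/16 397/100 45/16
  1051/240 201/50 851/240
  38/9 327/80 139/36
After step 3:
  533/144 2869/800 433/144
  9797/2400 887/250 8047/2400
  29581/7200 8001/2000 25631/7200
  571/135 19429/4800 2069/540

Answer: 533/144 2869/800 433/144
9797/2400 887/250 8047/2400
29581/7200 8001/2000 25631/7200
571/135 19429/4800 2069/540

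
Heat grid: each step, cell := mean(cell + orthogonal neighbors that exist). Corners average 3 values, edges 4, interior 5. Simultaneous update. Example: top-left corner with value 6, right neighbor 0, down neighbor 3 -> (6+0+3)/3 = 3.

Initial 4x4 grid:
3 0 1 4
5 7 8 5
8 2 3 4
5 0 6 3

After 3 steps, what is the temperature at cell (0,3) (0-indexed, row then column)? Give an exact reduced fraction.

Step 1: cell (0,3) = 10/3
Step 2: cell (0,3) = 71/18
Step 3: cell (0,3) = 2117/540
Full grid after step 3:
  8239/2160 836/225 3421/900 2117/540
  31117/7200 997/240 3097/750 7727/1800
  6361/1440 6311/1500 25223/6000 7421/1800
  227/54 5719/1440 27299/7200 8621/2160

Answer: 2117/540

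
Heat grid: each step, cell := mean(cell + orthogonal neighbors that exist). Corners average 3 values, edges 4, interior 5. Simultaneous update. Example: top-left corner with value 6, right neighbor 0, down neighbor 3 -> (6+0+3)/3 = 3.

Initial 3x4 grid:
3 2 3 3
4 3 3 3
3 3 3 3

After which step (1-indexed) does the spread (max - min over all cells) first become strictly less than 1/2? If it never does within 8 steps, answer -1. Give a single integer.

Answer: 2

Derivation:
Step 1: max=10/3, min=11/4, spread=7/12
Step 2: max=115/36, min=23/8, spread=23/72
  -> spread < 1/2 first at step 2
Step 3: max=1357/432, min=697/240, spread=32/135
Step 4: max=16063/5184, min=6337/2160, spread=4271/25920
Step 5: max=4778113/1555200, min=190807/64800, spread=39749/311040
Step 6: max=285011147/93312000, min=5741959/1944000, spread=1879423/18662400
Step 7: max=17029363393/5598720000, min=172764883/58320000, spread=3551477/44789760
Step 8: max=1018676725187/335923200000, min=20781581869/6998400000, spread=846431819/13436928000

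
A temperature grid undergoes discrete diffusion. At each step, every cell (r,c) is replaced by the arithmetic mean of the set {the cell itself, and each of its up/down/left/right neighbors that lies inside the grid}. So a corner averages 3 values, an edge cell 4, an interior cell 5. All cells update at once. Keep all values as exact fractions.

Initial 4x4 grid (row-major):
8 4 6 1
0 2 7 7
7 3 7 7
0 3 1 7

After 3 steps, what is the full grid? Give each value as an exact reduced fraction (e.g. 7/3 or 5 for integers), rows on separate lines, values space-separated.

After step 1:
  4 5 9/2 14/3
  17/4 16/5 29/5 11/2
  5/2 22/5 5 7
  10/3 7/4 9/2 5
After step 2:
  53/12 167/40 599/120 44/9
  279/80 453/100 24/5 689/120
  869/240 337/100 267/50 45/8
  91/36 839/240 65/16 11/2
After step 3:
  2899/720 2717/600 1697/360 703/135
  3211/800 1629/400 7621/1500 379/72
  23411/7200 6107/1500 9279/2000 3331/600
  434/135 24221/7200 11039/2400 81/16

Answer: 2899/720 2717/600 1697/360 703/135
3211/800 1629/400 7621/1500 379/72
23411/7200 6107/1500 9279/2000 3331/600
434/135 24221/7200 11039/2400 81/16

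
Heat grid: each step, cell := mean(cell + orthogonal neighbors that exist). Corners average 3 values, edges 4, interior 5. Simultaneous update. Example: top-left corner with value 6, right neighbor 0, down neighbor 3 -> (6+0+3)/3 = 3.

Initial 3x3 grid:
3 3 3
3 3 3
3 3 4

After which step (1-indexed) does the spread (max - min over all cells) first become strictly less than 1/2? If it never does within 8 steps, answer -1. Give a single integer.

Answer: 1

Derivation:
Step 1: max=10/3, min=3, spread=1/3
  -> spread < 1/2 first at step 1
Step 2: max=59/18, min=3, spread=5/18
Step 3: max=689/216, min=3, spread=41/216
Step 4: max=41011/12960, min=1091/360, spread=347/2592
Step 5: max=2439737/777600, min=10957/3600, spread=2921/31104
Step 6: max=145796539/46656000, min=1321483/432000, spread=24611/373248
Step 7: max=8716802033/2799360000, min=29816741/9720000, spread=207329/4478976
Step 8: max=521914752451/167961600000, min=1594001599/518400000, spread=1746635/53747712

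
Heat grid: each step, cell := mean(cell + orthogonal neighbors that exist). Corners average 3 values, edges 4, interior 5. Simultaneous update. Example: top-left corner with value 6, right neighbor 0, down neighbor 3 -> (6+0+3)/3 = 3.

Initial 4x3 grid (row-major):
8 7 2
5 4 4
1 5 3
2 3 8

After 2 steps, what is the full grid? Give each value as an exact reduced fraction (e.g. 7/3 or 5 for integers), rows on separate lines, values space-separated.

Answer: 197/36 85/16 77/18
233/48 106/25 211/48
259/80 419/100 967/240
13/4 431/120 85/18

Derivation:
After step 1:
  20/3 21/4 13/3
  9/2 5 13/4
  13/4 16/5 5
  2 9/2 14/3
After step 2:
  197/36 85/16 77/18
  233/48 106/25 211/48
  259/80 419/100 967/240
  13/4 431/120 85/18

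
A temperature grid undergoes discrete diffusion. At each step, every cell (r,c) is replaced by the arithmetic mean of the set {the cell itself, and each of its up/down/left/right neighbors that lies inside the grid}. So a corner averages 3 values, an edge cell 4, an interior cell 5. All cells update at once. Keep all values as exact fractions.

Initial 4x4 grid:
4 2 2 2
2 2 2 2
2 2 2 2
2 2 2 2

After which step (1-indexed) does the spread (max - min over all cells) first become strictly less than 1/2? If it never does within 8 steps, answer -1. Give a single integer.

Step 1: max=8/3, min=2, spread=2/3
Step 2: max=23/9, min=2, spread=5/9
Step 3: max=257/108, min=2, spread=41/108
  -> spread < 1/2 first at step 3
Step 4: max=7523/3240, min=2, spread=1043/3240
Step 5: max=219953/97200, min=2, spread=25553/97200
Step 6: max=6503459/2916000, min=18079/9000, spread=645863/2916000
Step 7: max=192601691/87480000, min=120971/60000, spread=16225973/87480000
Step 8: max=5726277983/2624400000, min=54701/27000, spread=409340783/2624400000

Answer: 3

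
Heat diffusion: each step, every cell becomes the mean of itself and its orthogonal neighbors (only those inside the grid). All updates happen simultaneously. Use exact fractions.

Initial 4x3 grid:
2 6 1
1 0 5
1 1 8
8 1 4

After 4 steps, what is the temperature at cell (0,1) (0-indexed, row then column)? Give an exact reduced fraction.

Step 1: cell (0,1) = 9/4
Step 2: cell (0,1) = 237/80
Step 3: cell (0,1) = 12727/4800
Step 4: cell (0,1) = 811733/288000
Full grid after step 4:
  106207/43200 811733/288000 43919/14400
  186097/72000 111539/40000 58493/18000
  588551/216000 281219/90000 181919/54000
  98629/32400 1407257/432000 232433/64800

Answer: 811733/288000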